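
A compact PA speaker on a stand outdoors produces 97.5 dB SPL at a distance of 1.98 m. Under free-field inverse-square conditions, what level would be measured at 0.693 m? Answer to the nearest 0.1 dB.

Free-field point source: level drops by 20·log₁₀ of the distance ratio.
ΔL = −20·log₁₀(0.693/1.98) = 9.12 dB, so L₂ = 97.5 + (9.12) = 106.6 dB SPL.

106.6 dB SPL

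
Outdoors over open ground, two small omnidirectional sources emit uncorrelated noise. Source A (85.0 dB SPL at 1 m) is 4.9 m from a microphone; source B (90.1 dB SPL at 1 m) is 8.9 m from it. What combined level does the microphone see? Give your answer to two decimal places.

74.16 dB SPL

At the listener: L_A = 85.0 − 20·log₁₀(4.9) = 71.196 dB; L_B = 90.1 − 20·log₁₀(8.9) = 71.112 dB.
Combined: 10·log₁₀(10^(71.196/10)+10^(71.112/10)) = 74.16 dB SPL.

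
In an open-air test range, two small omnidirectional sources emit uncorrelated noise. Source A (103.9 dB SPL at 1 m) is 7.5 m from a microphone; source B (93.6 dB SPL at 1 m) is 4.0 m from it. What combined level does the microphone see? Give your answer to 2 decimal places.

At the listener: L_A = 103.9 − 20·log₁₀(7.5) = 86.399 dB; L_B = 93.6 − 20·log₁₀(4.0) = 81.559 dB.
Combined: 10·log₁₀(10^(86.399/10)+10^(81.559/10)) = 87.63 dB SPL.

87.63 dB SPL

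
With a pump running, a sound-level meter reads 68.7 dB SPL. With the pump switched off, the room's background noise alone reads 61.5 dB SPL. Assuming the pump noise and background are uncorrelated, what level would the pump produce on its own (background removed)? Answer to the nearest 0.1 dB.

Remove the background by subtracting linear intensities:
L_src = 10·log₁₀(10^(68.7/10) − 10^(61.5/10)) = 10·log₁₀(6001000) = 67.8 dB SPL.

67.8 dB SPL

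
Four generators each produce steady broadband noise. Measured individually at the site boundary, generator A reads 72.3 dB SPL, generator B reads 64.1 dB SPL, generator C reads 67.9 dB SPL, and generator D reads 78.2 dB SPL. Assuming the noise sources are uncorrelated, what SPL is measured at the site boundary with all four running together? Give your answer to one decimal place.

Incoherent sources sum as intensities:
L_total = 10·log₁₀(10^(72.3/10) + 10^(64.1/10) + 10^(67.9/10) + 10^(78.2/10)) = 10·log₁₀(91790000) = 79.6 dB SPL.

79.6 dB SPL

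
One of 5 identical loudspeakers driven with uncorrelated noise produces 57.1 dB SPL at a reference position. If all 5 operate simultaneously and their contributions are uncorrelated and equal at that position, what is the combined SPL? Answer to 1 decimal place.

64.1 dB SPL

5 equal incoherent sources raise the level by 10·log₁₀(5) = 6.99 dB.
L_total = 57.1 + 6.99 = 64.1 dB SPL.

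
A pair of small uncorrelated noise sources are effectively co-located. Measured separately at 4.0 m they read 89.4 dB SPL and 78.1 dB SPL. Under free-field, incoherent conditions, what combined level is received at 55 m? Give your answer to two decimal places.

Combined at 4.0 m: 10·log₁₀(10^(89.4/10)+10^(78.1/10)) = 89.711 dB SPL.
Then apply −20·log₁₀(55/4.0) = -22.766 dB → 66.94 dB SPL.

66.94 dB SPL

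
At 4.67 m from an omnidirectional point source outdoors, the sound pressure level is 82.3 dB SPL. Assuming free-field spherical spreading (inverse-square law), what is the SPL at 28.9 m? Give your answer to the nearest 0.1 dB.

Inverse-square spreading gives ΔL = −20·log₁₀(d₂/d₁).
ΔL = −20·log₁₀(28.9/4.67) = -15.83 dB, so L₂ = 82.3 + (-15.83) = 66.5 dB SPL.

66.5 dB SPL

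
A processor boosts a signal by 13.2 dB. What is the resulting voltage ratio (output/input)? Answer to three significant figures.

4.57

Voltage ratio = 10^(dB/20).
10^(13.2/20) = 10^(0.6600) = 4.57.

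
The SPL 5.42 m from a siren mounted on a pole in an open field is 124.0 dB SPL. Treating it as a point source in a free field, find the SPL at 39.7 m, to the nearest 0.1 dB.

Inverse-square spreading gives ΔL = −20·log₁₀(d₂/d₁).
ΔL = −20·log₁₀(39.7/5.42) = -17.30 dB, so L₂ = 124.0 + (-17.30) = 106.7 dB SPL.

106.7 dB SPL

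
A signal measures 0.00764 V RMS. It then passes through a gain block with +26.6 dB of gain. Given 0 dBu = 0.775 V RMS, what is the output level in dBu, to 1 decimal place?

Input level: 20·log₁₀(0.00764/0.775) = -40.12 dBu.
Output: -40.12 + 26.6 = -13.5 dBu.

-13.5 dBu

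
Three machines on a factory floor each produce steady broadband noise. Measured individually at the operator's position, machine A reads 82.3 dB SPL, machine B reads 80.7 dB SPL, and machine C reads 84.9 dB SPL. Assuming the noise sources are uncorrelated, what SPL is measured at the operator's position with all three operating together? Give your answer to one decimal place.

Incoherent sources sum as intensities:
L_total = 10·log₁₀(10^(82.3/10) + 10^(80.7/10) + 10^(84.9/10)) = 10·log₁₀(596300000) = 87.8 dB SPL.

87.8 dB SPL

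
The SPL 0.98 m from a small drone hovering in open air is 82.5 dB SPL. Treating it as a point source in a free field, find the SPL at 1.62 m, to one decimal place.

78.1 dB SPL

For a point source in a free field, ΔL = −20·log₁₀(d₂/d₁).
ΔL = −20·log₁₀(1.62/0.98) = -4.37 dB, so L₂ = 82.5 + (-4.37) = 78.1 dB SPL.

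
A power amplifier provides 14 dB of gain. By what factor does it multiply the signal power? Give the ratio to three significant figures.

25.1

Power ratio = 10^(dB/10).
10^(14/10) = 10^(1.400) = 25.1.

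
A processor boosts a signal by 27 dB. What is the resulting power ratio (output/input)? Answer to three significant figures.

501

Power ratio = 10^(dB/10).
10^(27/10) = 10^(2.700) = 501.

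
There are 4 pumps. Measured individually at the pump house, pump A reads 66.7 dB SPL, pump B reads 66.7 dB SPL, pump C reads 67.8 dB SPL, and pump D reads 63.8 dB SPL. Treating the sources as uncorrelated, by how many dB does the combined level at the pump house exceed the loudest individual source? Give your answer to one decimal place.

4.7 dB

Add the sources as powers (linear), then convert back to dB:
L_total = 10·log₁₀(10^(66.7/10) + 10^(66.7/10) + 10^(67.8/10) + 10^(63.8/10)) = 72.50 dB SPL.
Excess over the loudest (67.8 dB): 72.50 − 67.8 = 4.7 dB.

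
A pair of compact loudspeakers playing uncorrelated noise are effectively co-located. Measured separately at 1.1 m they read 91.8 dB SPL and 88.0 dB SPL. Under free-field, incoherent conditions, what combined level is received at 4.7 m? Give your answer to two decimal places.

Combined at 1.1 m: 10·log₁₀(10^(91.8/10)+10^(88.0/10)) = 93.313 dB SPL.
Then apply −20·log₁₀(4.7/1.1) = -12.614 dB → 80.70 dB SPL.

80.70 dB SPL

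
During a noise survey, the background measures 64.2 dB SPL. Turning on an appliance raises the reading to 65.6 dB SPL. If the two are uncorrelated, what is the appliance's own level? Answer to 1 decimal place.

60.0 dB SPL

Subtract intensities: L_src = 10·log₁₀(10^(L_total/10) − 10^(L_bg/10)).
L_src = 10·log₁₀(10^(65.6/10) − 10^(64.2/10)) = 10·log₁₀(1001000) = 60.0 dB SPL.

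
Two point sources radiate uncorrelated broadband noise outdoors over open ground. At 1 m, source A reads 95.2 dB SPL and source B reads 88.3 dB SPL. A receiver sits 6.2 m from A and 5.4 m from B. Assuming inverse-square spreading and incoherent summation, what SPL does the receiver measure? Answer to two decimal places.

At the listener: L_A = 95.2 − 20·log₁₀(6.2) = 79.352 dB; L_B = 88.3 − 20·log₁₀(5.4) = 73.652 dB.
Combined: 10·log₁₀(10^(79.352/10)+10^(73.652/10)) = 80.39 dB SPL.

80.39 dB SPL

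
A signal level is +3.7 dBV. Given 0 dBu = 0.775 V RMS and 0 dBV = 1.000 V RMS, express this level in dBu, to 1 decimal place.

The offset between the scales is 20·log₁₀(0.775/1.000) = −2.214 dB.
So dBu = +3.7 + 2.214 = +5.9 dBu.

+5.9 dBu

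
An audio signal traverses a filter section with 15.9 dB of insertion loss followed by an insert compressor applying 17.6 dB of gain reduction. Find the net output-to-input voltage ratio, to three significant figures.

Net gain = (−15.9) + (−17.6) = -33.5 dB.
Voltage ratio = 10^(-33.5/20) = 0.0211.

0.0211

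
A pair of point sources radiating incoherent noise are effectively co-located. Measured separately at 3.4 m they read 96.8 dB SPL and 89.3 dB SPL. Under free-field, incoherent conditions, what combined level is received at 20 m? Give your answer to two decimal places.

Combined at 3.4 m: 10·log₁₀(10^(96.8/10)+10^(89.3/10)) = 97.511 dB SPL.
Then apply −20·log₁₀(20/3.4) = -15.391 dB → 82.12 dB SPL.

82.12 dB SPL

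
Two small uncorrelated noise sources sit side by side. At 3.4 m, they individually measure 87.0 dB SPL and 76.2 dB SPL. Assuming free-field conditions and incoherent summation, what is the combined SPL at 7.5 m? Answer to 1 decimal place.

Combined at 3.4 m: 10·log₁₀(10^(87.0/10)+10^(76.2/10)) = 87.35 dB SPL.
Then apply −20·log₁₀(7.5/3.4) = -6.87 dB → 80.5 dB SPL.

80.5 dB SPL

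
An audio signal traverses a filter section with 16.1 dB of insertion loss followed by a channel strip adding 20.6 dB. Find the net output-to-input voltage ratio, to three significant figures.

Net gain = (−16.1) + 20.6 = 4.5 dB.
Voltage ratio = 10^(4.5/20) = 1.68.

1.68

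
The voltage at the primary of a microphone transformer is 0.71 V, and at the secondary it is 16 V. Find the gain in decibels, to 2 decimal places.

27.06 dB

Voltage is an amplitude quantity, so gain = 20·log₁₀(V_out/V_in).
20·log₁₀(16/0.71) = 20·log₁₀(22.54) = 27.06 dB.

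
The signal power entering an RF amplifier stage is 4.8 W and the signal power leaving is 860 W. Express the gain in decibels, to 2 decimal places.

Power is a power quantity, so gain = 10·log₁₀(P_out/P_in).
10·log₁₀(860/4.8) = 10·log₁₀(179.2) = 22.53 dB.

22.53 dB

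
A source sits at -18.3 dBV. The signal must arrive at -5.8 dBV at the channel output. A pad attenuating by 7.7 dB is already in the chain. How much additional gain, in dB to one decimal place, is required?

20.2 dB

The required make-up gain is the shortfall in the dB sum.
G = -5.8 − (-18.3) + 7.7 = 20.2 dB.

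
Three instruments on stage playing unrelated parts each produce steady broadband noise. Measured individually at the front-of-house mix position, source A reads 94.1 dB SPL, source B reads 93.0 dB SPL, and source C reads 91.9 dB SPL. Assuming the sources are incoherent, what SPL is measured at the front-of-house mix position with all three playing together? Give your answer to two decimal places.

Add the sources as powers (linear), then convert back to dB:
L_total = 10·log₁₀(10^(94.1/10) + 10^(93.0/10) + 10^(91.9/10)) = 10·log₁₀(6114000000) = 97.86 dB SPL.

97.86 dB SPL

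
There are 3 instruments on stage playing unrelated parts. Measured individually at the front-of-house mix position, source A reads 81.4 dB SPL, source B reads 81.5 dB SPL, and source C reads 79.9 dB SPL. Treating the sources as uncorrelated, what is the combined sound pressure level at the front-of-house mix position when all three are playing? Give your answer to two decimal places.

Uncorrelated sources add in intensity (power), not in dB.
L_total = 10·log₁₀(10^(81.4/10) + 10^(81.5/10) + 10^(79.9/10)) = 10·log₁₀(377000000) = 85.76 dB SPL.

85.76 dB SPL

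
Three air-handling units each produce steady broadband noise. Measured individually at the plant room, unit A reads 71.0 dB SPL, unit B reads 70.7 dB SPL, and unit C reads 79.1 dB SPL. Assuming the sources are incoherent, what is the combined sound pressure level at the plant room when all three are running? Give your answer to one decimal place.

80.2 dB SPL

Uncorrelated sources add in intensity (power), not in dB.
L_total = 10·log₁₀(10^(71.0/10) + 10^(70.7/10) + 10^(79.1/10)) = 10·log₁₀(105600000) = 80.2 dB SPL.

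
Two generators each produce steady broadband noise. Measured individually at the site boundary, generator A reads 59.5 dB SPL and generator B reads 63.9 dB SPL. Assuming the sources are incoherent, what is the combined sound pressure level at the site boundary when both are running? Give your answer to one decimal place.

Incoherent sources sum as intensities:
L_total = 10·log₁₀(10^(59.5/10) + 10^(63.9/10)) = 10·log₁₀(3346000) = 65.2 dB SPL.

65.2 dB SPL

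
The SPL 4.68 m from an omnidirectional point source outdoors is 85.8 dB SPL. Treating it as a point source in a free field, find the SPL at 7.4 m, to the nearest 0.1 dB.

81.8 dB SPL

Inverse-square spreading gives ΔL = −20·log₁₀(d₂/d₁).
ΔL = −20·log₁₀(7.4/4.68) = -3.98 dB, so L₂ = 85.8 + (-3.98) = 81.8 dB SPL.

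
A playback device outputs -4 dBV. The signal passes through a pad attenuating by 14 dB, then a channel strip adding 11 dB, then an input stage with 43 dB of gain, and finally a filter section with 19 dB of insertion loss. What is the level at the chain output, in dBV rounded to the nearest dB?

In dB, series stages simply add:
-4 − 14 + 11 + 43 − 19 = +17 dBV.

+17 dBV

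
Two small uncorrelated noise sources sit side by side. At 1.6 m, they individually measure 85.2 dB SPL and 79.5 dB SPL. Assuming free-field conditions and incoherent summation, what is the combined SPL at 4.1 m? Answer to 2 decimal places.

78.06 dB SPL

Combined at 1.6 m: 10·log₁₀(10^(85.2/10)+10^(79.5/10)) = 86.235 dB SPL.
Then apply −20·log₁₀(4.1/1.6) = -8.173 dB → 78.06 dB SPL.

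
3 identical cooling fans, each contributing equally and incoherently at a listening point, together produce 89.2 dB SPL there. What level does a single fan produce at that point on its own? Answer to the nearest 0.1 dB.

84.4 dB SPL

3 equal incoherent sources add 10·log₁₀(3) = 4.77 dB over one source.
L_one = 89.2 − 4.77 = 84.4 dB SPL.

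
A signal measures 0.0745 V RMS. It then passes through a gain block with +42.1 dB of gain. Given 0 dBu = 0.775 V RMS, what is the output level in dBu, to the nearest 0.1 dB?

Input level: 20·log₁₀(0.0745/0.775) = -20.34 dBu.
Output: -20.34 + 42.1 = +21.8 dBu.

+21.8 dBu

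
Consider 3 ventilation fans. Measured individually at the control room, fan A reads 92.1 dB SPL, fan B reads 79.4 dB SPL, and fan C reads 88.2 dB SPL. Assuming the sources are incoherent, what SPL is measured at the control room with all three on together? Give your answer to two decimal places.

93.75 dB SPL

Incoherent sources sum as intensities:
L_total = 10·log₁₀(10^(92.1/10) + 10^(79.4/10) + 10^(88.2/10)) = 10·log₁₀(2370000000) = 93.75 dB SPL.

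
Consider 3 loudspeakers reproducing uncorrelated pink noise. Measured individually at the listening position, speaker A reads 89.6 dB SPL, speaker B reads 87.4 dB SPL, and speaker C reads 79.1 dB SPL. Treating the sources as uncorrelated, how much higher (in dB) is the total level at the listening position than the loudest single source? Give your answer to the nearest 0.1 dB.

Uncorrelated sources add in intensity (power), not in dB.
L_total = 10·log₁₀(10^(89.6/10) + 10^(87.4/10) + 10^(79.1/10)) = 91.88 dB SPL.
Excess over the loudest (89.6 dB): 91.88 − 89.6 = 2.3 dB.

2.3 dB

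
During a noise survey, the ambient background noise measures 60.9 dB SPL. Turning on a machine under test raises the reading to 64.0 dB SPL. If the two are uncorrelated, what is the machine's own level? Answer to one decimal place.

Background correction is a power subtraction:
L_src = 10·log₁₀(10^(64.0/10) − 10^(60.9/10)) = 10·log₁₀(1282000) = 61.1 dB SPL.

61.1 dB SPL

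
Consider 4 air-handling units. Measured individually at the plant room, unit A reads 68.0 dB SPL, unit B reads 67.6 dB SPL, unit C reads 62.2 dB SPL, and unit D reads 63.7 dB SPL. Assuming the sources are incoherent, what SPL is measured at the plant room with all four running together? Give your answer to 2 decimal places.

Add the sources as powers (linear), then convert back to dB:
L_total = 10·log₁₀(10^(68.0/10) + 10^(67.6/10) + 10^(62.2/10) + 10^(63.7/10)) = 10·log₁₀(16070000) = 72.06 dB SPL.

72.06 dB SPL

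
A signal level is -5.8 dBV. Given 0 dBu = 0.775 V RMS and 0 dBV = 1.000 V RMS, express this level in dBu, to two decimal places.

-3.59 dBu

The offset between the scales is 20·log₁₀(0.775/1.000) = −2.214 dB.
So dBu = -5.8 + 2.214 = -3.59 dBu.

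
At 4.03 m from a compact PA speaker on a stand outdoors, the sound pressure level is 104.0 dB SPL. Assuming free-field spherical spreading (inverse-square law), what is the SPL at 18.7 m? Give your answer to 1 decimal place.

For a point source in a free field, ΔL = −20·log₁₀(d₂/d₁).
ΔL = −20·log₁₀(18.7/4.03) = -13.33 dB, so L₂ = 104.0 + (-13.33) = 90.7 dB SPL.

90.7 dB SPL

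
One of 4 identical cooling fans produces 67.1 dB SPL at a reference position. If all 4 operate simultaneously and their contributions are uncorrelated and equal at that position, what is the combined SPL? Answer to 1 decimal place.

73.1 dB SPL

4 equal incoherent sources raise the level by 10·log₁₀(4) = 6.02 dB.
L_total = 67.1 + 6.02 = 73.1 dB SPL.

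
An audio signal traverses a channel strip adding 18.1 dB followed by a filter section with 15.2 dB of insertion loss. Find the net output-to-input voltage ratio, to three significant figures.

1.40

Net gain = 18.1 + (−15.2) = 2.9 dB.
Voltage ratio = 10^(2.9/20) = 1.40.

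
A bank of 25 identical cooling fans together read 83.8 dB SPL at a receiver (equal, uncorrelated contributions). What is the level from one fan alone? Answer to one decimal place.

25 equal incoherent sources add 10·log₁₀(25) = 13.98 dB over one source.
L_one = 83.8 − 13.98 = 69.8 dB SPL.

69.8 dB SPL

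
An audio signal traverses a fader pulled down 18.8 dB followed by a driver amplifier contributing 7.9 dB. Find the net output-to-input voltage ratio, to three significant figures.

Net gain = (−18.8) + 7.9 = -10.9 dB.
Voltage ratio = 10^(-10.9/20) = 0.285.

0.285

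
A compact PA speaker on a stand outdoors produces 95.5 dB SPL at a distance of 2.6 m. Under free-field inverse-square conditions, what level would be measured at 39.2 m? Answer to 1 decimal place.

71.9 dB SPL

Free-field point source: level drops by 20·log₁₀ of the distance ratio.
ΔL = −20·log₁₀(39.2/2.6) = -23.57 dB, so L₂ = 95.5 + (-23.57) = 71.9 dB SPL.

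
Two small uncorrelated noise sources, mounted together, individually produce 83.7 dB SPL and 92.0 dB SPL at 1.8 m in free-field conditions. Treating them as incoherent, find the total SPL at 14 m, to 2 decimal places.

74.78 dB SPL

Combined at 1.8 m: 10·log₁₀(10^(83.7/10)+10^(92.0/10)) = 92.599 dB SPL.
Then apply −20·log₁₀(14/1.8) = -17.817 dB → 74.78 dB SPL.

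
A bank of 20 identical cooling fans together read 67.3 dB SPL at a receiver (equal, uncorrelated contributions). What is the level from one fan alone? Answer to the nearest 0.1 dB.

54.3 dB SPL

20 equal incoherent sources add 10·log₁₀(20) = 13.01 dB over one source.
L_one = 67.3 − 13.01 = 54.3 dB SPL.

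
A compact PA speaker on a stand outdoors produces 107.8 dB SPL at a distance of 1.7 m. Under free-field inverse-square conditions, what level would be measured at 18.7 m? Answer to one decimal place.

Free-field point source: level drops by 20·log₁₀ of the distance ratio.
ΔL = −20·log₁₀(18.7/1.7) = -20.83 dB, so L₂ = 107.8 + (-20.83) = 87.0 dB SPL.

87.0 dB SPL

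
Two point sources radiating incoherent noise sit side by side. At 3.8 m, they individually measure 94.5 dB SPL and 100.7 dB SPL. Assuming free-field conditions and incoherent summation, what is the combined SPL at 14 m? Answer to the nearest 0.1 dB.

90.3 dB SPL

Combined at 3.8 m: 10·log₁₀(10^(94.5/10)+10^(100.7/10)) = 101.63 dB SPL.
Then apply −20·log₁₀(14/3.8) = -11.33 dB → 90.3 dB SPL.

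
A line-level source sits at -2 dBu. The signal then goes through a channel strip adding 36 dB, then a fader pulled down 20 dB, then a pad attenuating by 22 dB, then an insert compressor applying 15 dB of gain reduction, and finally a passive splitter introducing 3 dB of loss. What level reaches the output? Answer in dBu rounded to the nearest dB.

-26 dBu

In dB, series stages simply add:
-2 + 36 − 20 − 22 − 15 − 3 = -26 dBu.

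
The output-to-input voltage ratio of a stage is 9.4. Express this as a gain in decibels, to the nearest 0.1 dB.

19.5 dB

Voltage is an amplitude quantity, so gain = 20·log₁₀(V_out/V_in).
20·log₁₀(9.4) = 19.5 dB.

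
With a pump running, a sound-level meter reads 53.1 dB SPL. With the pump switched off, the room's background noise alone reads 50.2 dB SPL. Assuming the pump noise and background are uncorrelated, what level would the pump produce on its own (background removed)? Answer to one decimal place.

50.0 dB SPL

Background correction is a power subtraction:
L_src = 10·log₁₀(10^(53.1/10) − 10^(50.2/10)) = 10·log₁₀(99460) = 50.0 dB SPL.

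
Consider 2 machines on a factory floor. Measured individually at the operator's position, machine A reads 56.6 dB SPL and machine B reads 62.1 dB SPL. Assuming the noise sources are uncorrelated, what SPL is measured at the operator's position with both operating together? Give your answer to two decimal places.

Incoherent sources sum as intensities:
L_total = 10·log₁₀(10^(56.6/10) + 10^(62.1/10)) = 10·log₁₀(2079000) = 63.18 dB SPL.

63.18 dB SPL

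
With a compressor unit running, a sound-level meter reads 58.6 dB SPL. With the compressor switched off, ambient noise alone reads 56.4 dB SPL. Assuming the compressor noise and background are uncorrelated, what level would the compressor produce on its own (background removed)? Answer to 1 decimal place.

54.6 dB SPL

Subtract intensities: L_src = 10·log₁₀(10^(L_total/10) − 10^(L_bg/10)).
L_src = 10·log₁₀(10^(58.6/10) − 10^(56.4/10)) = 10·log₁₀(287900) = 54.6 dB SPL.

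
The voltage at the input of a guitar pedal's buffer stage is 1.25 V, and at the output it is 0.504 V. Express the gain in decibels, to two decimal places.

For a voltage ratio, dB = 20·log₁₀(V₂/V₁).
20·log₁₀(0.504/1.25) = 20·log₁₀(0.4032) = -7.89 dB.

-7.89 dB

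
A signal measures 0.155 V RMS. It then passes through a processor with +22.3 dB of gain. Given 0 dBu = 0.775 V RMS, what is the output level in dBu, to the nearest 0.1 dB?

Input level: 20·log₁₀(0.155/0.775) = -13.98 dBu.
Output: -13.98 + 22.3 = +8.3 dBu.

+8.3 dBu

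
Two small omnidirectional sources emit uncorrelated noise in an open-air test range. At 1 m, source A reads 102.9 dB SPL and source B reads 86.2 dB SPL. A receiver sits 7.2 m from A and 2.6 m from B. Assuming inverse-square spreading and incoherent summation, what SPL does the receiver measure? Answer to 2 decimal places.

86.41 dB SPL

At the listener: L_A = 102.9 − 20·log₁₀(7.2) = 85.753 dB; L_B = 86.2 − 20·log₁₀(2.6) = 77.901 dB.
Combined: 10·log₁₀(10^(85.753/10)+10^(77.901/10)) = 86.41 dB SPL.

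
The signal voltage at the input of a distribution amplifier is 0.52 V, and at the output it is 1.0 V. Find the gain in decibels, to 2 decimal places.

5.68 dB

Voltage ratio → dB uses the 20·log₁₀ form:
20·log₁₀(1.0/0.52) = 20·log₁₀(1.923) = 5.68 dB.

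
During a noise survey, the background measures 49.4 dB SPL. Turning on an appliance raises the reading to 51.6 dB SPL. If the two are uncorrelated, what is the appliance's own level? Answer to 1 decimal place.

Background correction is a power subtraction:
L_src = 10·log₁₀(10^(51.6/10) − 10^(49.4/10)) = 10·log₁₀(57450) = 47.6 dB SPL.

47.6 dB SPL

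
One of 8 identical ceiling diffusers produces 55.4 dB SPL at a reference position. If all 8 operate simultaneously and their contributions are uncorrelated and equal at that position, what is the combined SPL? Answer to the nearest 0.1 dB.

8 equal incoherent sources raise the level by 10·log₁₀(8) = 9.03 dB.
L_total = 55.4 + 9.03 = 64.4 dB SPL.

64.4 dB SPL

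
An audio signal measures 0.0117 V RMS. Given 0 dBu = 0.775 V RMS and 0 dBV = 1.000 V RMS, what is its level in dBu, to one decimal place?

dBu = 20·log₁₀(V / 0.775 V).
20·log₁₀(0.0117/0.775) = -36.4 dBu.

-36.4 dBu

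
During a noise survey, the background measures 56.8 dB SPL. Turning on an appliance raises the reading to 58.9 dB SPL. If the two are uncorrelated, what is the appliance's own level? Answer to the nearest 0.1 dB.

Remove the background by subtracting linear intensities:
L_src = 10·log₁₀(10^(58.9/10) − 10^(56.8/10)) = 10·log₁₀(297600) = 54.7 dB SPL.

54.7 dB SPL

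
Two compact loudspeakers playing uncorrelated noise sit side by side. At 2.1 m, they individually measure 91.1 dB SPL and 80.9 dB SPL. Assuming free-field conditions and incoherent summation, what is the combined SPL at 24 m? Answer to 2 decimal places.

70.34 dB SPL

Combined at 2.1 m: 10·log₁₀(10^(91.1/10)+10^(80.9/10)) = 91.496 dB SPL.
Then apply −20·log₁₀(24/2.1) = -21.160 dB → 70.34 dB SPL.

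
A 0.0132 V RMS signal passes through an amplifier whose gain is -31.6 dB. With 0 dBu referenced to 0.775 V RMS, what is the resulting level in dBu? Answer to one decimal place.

Input level: 20·log₁₀(0.0132/0.775) = -35.37 dBu.
Output: -35.37 − 31.6 = -67.0 dBu.

-67.0 dBu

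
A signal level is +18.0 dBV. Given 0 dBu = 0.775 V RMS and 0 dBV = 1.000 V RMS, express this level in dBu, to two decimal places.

+20.21 dBu

The offset between the scales is 20·log₁₀(0.775/1.000) = −2.214 dB.
So dBu = +18.0 + 2.214 = +20.21 dBu.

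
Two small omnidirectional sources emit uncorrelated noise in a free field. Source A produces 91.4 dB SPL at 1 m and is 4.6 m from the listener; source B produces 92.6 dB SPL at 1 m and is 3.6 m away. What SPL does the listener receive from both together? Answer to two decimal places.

At the listener: L_A = 91.4 − 20·log₁₀(4.6) = 78.145 dB; L_B = 92.6 − 20·log₁₀(3.6) = 81.474 dB.
Combined: 10·log₁₀(10^(78.145/10)+10^(81.474/10)) = 83.13 dB SPL.

83.13 dB SPL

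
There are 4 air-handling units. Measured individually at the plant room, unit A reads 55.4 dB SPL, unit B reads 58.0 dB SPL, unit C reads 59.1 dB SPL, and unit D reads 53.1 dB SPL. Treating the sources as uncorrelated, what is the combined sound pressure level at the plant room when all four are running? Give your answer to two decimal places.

63.00 dB SPL

Uncorrelated sources add in intensity (power), not in dB.
L_total = 10·log₁₀(10^(55.4/10) + 10^(58.0/10) + 10^(59.1/10) + 10^(53.1/10)) = 10·log₁₀(1995000) = 63.00 dB SPL.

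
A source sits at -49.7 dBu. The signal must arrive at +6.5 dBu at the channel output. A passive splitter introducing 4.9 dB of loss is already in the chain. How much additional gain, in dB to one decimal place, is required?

61.1 dB

The required make-up gain is the shortfall in the dB sum.
G = +6.5 − (-49.7) + 4.9 = 61.1 dB.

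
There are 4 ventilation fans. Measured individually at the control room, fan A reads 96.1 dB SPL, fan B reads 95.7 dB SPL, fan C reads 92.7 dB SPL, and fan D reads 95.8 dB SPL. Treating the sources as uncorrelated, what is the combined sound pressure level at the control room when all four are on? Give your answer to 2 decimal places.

Incoherent sources sum as intensities:
L_total = 10·log₁₀(10^(96.1/10) + 10^(95.7/10) + 10^(92.7/10) + 10^(95.8/10)) = 10·log₁₀(13453000000) = 101.29 dB SPL.

101.29 dB SPL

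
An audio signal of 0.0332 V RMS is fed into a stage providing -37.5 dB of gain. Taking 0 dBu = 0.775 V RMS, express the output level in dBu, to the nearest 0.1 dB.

-64.9 dBu

Input level: 20·log₁₀(0.0332/0.775) = -27.36 dBu.
Output: -27.36 − 37.5 = -64.9 dBu.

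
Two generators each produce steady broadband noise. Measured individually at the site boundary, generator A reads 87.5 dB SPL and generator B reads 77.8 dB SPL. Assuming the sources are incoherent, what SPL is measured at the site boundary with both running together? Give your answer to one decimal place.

Incoherent sources sum as intensities:
L_total = 10·log₁₀(10^(87.5/10) + 10^(77.8/10)) = 10·log₁₀(622600000) = 87.9 dB SPL.

87.9 dB SPL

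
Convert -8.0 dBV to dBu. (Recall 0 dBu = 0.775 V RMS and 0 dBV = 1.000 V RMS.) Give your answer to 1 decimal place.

-5.8 dBu

The offset between the scales is 20·log₁₀(0.775/1.000) = −2.214 dB.
So dBu = -8.0 + 2.214 = -5.8 dBu.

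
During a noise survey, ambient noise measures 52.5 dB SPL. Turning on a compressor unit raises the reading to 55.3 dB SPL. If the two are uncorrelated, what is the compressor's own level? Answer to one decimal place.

Remove the background by subtracting linear intensities:
L_src = 10·log₁₀(10^(55.3/10) − 10^(52.5/10)) = 10·log₁₀(161000) = 52.1 dB SPL.

52.1 dB SPL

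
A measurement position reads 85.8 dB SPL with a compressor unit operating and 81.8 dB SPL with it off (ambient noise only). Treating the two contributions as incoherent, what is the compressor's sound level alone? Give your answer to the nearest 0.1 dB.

Background correction is a power subtraction:
L_src = 10·log₁₀(10^(85.8/10) − 10^(81.8/10)) = 10·log₁₀(228800000) = 83.6 dB SPL.

83.6 dB SPL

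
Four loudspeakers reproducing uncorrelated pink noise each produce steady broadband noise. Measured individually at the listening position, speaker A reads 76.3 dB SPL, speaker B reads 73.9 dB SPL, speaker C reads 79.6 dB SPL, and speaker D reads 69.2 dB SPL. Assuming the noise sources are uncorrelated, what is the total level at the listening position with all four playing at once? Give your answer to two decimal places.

82.22 dB SPL

Incoherent sources sum as intensities:
L_total = 10·log₁₀(10^(76.3/10) + 10^(73.9/10) + 10^(79.6/10) + 10^(69.2/10)) = 10·log₁₀(166700000) = 82.22 dB SPL.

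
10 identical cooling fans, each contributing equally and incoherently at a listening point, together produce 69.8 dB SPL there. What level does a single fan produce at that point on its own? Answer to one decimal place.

10 equal incoherent sources add 10·log₁₀(10) = 10.00 dB over one source.
L_one = 69.8 − 10.00 = 59.8 dB SPL.

59.8 dB SPL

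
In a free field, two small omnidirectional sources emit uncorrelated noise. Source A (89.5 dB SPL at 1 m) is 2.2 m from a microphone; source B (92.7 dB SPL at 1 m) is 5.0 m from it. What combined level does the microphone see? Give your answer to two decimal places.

At the listener: L_A = 89.5 − 20·log₁₀(2.2) = 82.652 dB; L_B = 92.7 − 20·log₁₀(5.0) = 78.721 dB.
Combined: 10·log₁₀(10^(82.652/10)+10^(78.721/10)) = 84.13 dB SPL.

84.13 dB SPL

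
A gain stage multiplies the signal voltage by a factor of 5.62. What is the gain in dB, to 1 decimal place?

15.0 dB

Voltage ratio → dB uses the 20·log₁₀ form:
20·log₁₀(5.62) = 15.0 dB.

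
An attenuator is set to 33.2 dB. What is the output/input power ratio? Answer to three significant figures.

0.000479

Power ratio = 10^(dB/10).
10^(-33.2/10) = 10^(-3.320) = 0.000479.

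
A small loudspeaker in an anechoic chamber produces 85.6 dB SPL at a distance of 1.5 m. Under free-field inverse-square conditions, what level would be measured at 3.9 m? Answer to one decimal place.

77.3 dB SPL

Inverse-square spreading gives ΔL = −20·log₁₀(d₂/d₁).
ΔL = −20·log₁₀(3.9/1.5) = -8.30 dB, so L₂ = 85.6 + (-8.30) = 77.3 dB SPL.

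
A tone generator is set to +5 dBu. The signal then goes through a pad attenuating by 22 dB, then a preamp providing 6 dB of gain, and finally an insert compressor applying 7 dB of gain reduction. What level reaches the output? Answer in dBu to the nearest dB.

Gain stages sum in dB:
+5 − 22 + 6 − 7 = -18 dBu.

-18 dBu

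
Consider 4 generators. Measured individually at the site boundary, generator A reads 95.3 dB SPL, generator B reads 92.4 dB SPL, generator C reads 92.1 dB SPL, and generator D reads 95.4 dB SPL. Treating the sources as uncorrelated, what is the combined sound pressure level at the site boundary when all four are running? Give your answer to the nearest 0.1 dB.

Add the sources as powers (linear), then convert back to dB:
L_total = 10·log₁₀(10^(95.3/10) + 10^(92.4/10) + 10^(92.1/10) + 10^(95.4/10)) = 10·log₁₀(10215000000) = 100.1 dB SPL.

100.1 dB SPL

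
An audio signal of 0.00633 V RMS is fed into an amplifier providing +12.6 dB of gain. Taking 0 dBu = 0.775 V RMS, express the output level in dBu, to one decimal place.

-29.2 dBu

Input level: 20·log₁₀(0.00633/0.775) = -41.76 dBu.
Output: -41.76 + 12.6 = -29.2 dBu.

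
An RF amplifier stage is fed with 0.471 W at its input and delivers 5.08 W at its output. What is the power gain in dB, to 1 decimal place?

Power is a power quantity, so gain = 10·log₁₀(P_out/P_in).
10·log₁₀(5.08/0.471) = 10·log₁₀(10.79) = 10.3 dB.

10.3 dB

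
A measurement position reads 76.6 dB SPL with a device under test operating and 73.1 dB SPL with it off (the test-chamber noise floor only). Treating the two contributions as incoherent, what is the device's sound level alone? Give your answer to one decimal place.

Background correction is a power subtraction:
L_src = 10·log₁₀(10^(76.6/10) − 10^(73.1/10)) = 10·log₁₀(25290000) = 74.0 dB SPL.

74.0 dB SPL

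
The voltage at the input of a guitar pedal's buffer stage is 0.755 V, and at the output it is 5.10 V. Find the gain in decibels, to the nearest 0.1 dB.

Voltage ratio → dB uses the 20·log₁₀ form:
20·log₁₀(5.10/0.755) = 20·log₁₀(6.755) = 16.6 dB.

16.6 dB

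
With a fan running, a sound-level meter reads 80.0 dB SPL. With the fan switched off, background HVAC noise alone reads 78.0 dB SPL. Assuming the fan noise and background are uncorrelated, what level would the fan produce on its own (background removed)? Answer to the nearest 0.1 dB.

75.7 dB SPL

Subtract intensities: L_src = 10·log₁₀(10^(L_total/10) − 10^(L_bg/10)).
L_src = 10·log₁₀(10^(80.0/10) − 10^(78.0/10)) = 10·log₁₀(36900000) = 75.7 dB SPL.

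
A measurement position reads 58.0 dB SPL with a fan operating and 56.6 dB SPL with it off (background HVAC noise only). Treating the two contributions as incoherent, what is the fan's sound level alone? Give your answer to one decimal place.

Background correction is a power subtraction:
L_src = 10·log₁₀(10^(58.0/10) − 10^(56.6/10)) = 10·log₁₀(173900) = 52.4 dB SPL.

52.4 dB SPL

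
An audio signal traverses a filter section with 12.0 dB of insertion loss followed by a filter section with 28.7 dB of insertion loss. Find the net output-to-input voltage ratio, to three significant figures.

Net gain = (−12.0) + (−28.7) = -40.7 dB.
Voltage ratio = 10^(-40.7/20) = 0.00923.

0.00923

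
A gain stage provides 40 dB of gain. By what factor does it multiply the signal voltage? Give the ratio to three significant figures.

Voltage ratio = 10^(dB/20).
10^(40/20) = 10^(2.000) = 100.

100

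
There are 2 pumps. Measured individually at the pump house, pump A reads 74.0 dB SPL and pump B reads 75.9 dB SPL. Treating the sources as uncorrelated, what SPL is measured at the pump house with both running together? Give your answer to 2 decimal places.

78.06 dB SPL

Uncorrelated sources add in intensity (power), not in dB.
L_total = 10·log₁₀(10^(74.0/10) + 10^(75.9/10)) = 10·log₁₀(64020000) = 78.06 dB SPL.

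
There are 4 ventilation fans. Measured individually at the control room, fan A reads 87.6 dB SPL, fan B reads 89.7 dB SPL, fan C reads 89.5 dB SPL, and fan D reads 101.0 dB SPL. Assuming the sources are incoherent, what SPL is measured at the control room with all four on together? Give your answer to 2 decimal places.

101.76 dB SPL

Uncorrelated sources add in intensity (power), not in dB.
L_total = 10·log₁₀(10^(87.6/10) + 10^(89.7/10) + 10^(89.5/10) + 10^(101.0/10)) = 10·log₁₀(14989000000) = 101.76 dB SPL.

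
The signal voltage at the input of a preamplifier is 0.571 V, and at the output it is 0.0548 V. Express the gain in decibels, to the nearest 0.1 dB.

Voltage is an amplitude quantity, so gain = 20·log₁₀(V_out/V_in).
20·log₁₀(0.0548/0.571) = 20·log₁₀(0.09597) = -20.4 dB.

-20.4 dB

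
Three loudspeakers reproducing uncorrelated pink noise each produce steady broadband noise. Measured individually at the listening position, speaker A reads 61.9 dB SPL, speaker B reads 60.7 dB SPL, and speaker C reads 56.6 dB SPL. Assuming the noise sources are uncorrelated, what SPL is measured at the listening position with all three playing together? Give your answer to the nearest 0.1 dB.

Add the sources as powers (linear), then convert back to dB:
L_total = 10·log₁₀(10^(61.9/10) + 10^(60.7/10) + 10^(56.6/10)) = 10·log₁₀(3181000) = 65.0 dB SPL.

65.0 dB SPL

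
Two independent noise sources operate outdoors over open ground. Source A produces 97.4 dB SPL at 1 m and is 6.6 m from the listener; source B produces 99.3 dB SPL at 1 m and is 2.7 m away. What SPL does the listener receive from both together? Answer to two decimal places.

91.12 dB SPL

At the listener: L_A = 97.4 − 20·log₁₀(6.6) = 81.009 dB; L_B = 99.3 − 20·log₁₀(2.7) = 90.673 dB.
Combined: 10·log₁₀(10^(81.009/10)+10^(90.673/10)) = 91.12 dB SPL.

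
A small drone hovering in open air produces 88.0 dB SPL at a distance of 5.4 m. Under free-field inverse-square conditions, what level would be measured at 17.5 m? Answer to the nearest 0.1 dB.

77.8 dB SPL

For a point source in a free field, ΔL = −20·log₁₀(d₂/d₁).
ΔL = −20·log₁₀(17.5/5.4) = -10.21 dB, so L₂ = 88.0 + (-10.21) = 77.8 dB SPL.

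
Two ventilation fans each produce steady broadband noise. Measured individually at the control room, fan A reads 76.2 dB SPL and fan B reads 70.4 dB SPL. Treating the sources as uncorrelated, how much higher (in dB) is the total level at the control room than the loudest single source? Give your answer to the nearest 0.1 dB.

1.0 dB

Add the sources as powers (linear), then convert back to dB:
L_total = 10·log₁₀(10^(76.2/10) + 10^(70.4/10)) = 77.21 dB SPL.
Excess over the loudest (76.2 dB): 77.21 − 76.2 = 1.0 dB.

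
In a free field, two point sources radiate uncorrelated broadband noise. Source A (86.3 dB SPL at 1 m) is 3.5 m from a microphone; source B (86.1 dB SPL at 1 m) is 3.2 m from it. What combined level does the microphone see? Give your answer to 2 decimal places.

78.73 dB SPL

At the listener: L_A = 86.3 − 20·log₁₀(3.5) = 75.419 dB; L_B = 86.1 − 20·log₁₀(3.2) = 75.997 dB.
Combined: 10·log₁₀(10^(75.419/10)+10^(75.997/10)) = 78.73 dB SPL.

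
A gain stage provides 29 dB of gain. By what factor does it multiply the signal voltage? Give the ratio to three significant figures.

28.2

Voltage ratio = 10^(dB/20).
10^(29/20) = 10^(1.450) = 28.2.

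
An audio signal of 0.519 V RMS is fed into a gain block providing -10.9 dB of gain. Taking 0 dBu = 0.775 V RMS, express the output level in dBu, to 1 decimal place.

-14.4 dBu

Input level: 20·log₁₀(0.519/0.775) = -3.48 dBu.
Output: -3.48 − 10.9 = -14.4 dBu.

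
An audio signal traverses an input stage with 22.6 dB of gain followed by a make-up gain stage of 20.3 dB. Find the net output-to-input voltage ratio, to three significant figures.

Net gain = 22.6 + 20.3 = 42.9 dB.
Voltage ratio = 10^(42.9/20) = 140.

140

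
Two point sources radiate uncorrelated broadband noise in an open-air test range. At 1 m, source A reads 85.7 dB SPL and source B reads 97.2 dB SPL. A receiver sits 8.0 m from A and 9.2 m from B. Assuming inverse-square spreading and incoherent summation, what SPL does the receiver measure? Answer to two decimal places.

78.31 dB SPL

At the listener: L_A = 85.7 − 20·log₁₀(8.0) = 67.638 dB; L_B = 97.2 − 20·log₁₀(9.2) = 77.924 dB.
Combined: 10·log₁₀(10^(67.638/10)+10^(77.924/10)) = 78.31 dB SPL.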